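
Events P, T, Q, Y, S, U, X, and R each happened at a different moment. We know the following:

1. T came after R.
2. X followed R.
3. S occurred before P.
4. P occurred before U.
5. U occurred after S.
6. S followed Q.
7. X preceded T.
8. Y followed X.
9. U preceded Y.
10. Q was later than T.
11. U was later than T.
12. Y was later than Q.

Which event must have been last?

Y

Every other event has a chain of constraints placing it before Y, so Y is last.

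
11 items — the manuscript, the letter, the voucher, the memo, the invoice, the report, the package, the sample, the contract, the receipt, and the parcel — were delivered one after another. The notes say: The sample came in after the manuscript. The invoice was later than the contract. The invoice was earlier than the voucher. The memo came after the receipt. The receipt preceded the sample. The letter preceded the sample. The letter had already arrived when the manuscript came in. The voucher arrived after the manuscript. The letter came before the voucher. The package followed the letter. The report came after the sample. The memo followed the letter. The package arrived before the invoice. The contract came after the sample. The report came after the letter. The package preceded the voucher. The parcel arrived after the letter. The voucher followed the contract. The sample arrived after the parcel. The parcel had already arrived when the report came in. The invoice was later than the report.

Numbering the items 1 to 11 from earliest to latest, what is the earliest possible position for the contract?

The letter, the manuscript, the parcel, the receipt, and the sample must all come before the contract — 5 forced predecessors.
Nothing else is forced ahead of the contract, so its earliest slot is position 5 + 1 = 6.

6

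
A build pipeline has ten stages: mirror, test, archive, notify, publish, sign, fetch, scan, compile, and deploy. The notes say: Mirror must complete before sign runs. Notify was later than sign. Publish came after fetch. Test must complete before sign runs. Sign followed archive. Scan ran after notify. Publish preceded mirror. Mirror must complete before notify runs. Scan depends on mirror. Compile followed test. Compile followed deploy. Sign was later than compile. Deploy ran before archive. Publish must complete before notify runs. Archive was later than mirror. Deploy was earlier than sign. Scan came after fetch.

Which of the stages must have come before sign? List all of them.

archive, compile, deploy, fetch, mirror, publish, test

Directly stated before sign: archive, compile, deploy, mirror, and test.
Fetch reaches sign via fetch → publish → mirror → sign.
Publish reaches sign via publish → mirror → sign.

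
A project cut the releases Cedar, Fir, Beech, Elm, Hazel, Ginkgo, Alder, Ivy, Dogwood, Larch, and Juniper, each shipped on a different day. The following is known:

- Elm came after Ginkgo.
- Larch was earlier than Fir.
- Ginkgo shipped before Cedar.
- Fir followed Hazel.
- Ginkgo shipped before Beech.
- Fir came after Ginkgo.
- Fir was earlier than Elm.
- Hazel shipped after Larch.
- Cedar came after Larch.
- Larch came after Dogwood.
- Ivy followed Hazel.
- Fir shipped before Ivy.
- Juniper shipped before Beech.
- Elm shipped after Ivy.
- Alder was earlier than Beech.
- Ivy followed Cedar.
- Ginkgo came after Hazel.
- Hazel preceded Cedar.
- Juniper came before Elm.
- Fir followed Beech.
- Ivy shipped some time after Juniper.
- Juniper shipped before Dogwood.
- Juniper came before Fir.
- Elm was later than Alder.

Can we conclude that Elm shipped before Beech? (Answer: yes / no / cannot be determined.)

Tracing the constraints gives Beech → Fir → Elm, so Beech must come before Elm.
That means Elm cannot be before Beech.

no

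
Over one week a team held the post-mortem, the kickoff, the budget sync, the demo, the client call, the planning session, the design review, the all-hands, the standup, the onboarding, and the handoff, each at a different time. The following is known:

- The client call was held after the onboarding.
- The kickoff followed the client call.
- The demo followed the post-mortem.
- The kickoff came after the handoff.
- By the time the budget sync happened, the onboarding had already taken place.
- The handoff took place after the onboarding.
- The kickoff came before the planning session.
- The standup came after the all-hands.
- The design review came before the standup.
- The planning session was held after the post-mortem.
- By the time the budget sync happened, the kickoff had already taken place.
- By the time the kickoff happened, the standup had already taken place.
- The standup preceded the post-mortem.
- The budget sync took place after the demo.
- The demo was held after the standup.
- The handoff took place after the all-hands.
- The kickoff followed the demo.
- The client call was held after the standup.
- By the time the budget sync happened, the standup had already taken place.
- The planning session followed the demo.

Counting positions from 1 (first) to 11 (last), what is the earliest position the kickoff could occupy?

9

The all-hands, the client call, the demo, the design review, the handoff, the onboarding, the post-mortem, and the standup must all come before the kickoff — 8 forced predecessors.
Nothing else is forced ahead of the kickoff, so its earliest slot is position 8 + 1 = 9.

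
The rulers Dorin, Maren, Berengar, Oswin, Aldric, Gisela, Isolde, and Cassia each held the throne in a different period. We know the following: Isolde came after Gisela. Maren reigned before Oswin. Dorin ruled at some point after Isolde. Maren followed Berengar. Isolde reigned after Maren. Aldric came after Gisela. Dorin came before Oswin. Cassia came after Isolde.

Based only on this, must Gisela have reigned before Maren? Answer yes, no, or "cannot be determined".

cannot be determined

No chain of stated constraints runs from Gisela to Maren, and none runs from Maren to Gisela either.
So the relative order of Gisela and Maren is not fixed by the given facts.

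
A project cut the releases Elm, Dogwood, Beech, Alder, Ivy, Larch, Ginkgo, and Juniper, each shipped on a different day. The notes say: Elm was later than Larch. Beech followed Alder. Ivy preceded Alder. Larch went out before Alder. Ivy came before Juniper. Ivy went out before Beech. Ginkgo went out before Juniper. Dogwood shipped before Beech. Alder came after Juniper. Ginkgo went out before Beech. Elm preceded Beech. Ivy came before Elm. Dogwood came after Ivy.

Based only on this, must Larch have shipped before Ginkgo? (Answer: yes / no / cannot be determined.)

No chain of stated constraints runs from Larch to Ginkgo, and none runs from Ginkgo to Larch either.
So the relative order of Larch and Ginkgo is not fixed by the given facts.

cannot be determined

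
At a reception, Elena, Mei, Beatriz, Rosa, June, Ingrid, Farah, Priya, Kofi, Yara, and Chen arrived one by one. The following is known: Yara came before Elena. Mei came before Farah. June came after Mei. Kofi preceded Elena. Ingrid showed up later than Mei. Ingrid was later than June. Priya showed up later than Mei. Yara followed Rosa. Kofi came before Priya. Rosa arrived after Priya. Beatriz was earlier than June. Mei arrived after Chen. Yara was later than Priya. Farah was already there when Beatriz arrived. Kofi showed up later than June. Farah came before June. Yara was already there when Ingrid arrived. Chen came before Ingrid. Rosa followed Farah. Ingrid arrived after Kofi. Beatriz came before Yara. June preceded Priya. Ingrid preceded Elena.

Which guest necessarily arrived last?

Every other guest has a chain of constraints placing them before Elena, so Elena is last.

Elena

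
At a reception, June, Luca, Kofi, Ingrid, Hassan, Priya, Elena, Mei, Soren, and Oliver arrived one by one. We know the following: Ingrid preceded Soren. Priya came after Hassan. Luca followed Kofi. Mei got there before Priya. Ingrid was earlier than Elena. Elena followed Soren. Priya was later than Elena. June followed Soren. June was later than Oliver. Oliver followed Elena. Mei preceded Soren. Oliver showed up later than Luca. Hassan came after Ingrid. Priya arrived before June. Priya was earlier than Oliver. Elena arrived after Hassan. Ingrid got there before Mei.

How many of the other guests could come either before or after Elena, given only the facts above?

2

Forced before Elena: Hassan, Ingrid, Mei, and Soren; forced after Elena: June, Oliver, and Priya.
That leaves Kofi and Luca with no forced order relative to Elena — 2.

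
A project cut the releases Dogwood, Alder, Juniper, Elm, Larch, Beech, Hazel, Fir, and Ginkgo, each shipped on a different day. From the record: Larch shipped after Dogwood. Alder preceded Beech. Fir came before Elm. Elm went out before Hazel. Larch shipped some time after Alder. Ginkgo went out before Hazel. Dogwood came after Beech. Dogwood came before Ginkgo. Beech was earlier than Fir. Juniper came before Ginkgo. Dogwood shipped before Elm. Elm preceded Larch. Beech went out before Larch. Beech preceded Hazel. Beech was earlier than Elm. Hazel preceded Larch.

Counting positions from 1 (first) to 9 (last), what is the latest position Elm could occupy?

Elm must come before Hazel and Larch — 2 releases forced after it.
Everything else can be placed before Elm in some valid order, so Elm can sit as late as position 9 − 2 = 7.

7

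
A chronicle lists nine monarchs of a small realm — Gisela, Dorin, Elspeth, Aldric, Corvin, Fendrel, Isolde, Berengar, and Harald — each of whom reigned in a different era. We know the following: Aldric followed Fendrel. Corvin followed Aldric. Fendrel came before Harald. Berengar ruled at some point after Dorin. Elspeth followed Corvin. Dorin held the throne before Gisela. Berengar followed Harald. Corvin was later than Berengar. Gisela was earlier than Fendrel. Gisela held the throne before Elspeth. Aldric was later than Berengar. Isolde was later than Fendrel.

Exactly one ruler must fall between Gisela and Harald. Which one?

Fendrel

Tracing the constraints gives Gisela → Fendrel → Harald, so Fendrel sits after Gisela and before Harald.
No other ruler is forced both after Gisela and before Harald.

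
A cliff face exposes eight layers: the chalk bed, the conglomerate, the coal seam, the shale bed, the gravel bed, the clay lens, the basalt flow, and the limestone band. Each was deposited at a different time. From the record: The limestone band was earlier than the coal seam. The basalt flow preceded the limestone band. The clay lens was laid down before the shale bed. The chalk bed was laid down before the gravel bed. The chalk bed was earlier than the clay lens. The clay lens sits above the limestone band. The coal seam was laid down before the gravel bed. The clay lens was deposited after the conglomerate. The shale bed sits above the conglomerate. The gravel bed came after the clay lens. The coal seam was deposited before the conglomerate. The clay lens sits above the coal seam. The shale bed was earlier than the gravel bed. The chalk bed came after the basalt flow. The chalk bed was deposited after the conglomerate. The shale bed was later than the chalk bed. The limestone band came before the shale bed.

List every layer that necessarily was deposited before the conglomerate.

the basalt flow, the coal seam, the limestone band

Directly stated before the conglomerate: the coal seam.
The basalt flow reaches the conglomerate via the basalt flow → the limestone band → the coal seam → the conglomerate.
The limestone band reaches the conglomerate via the limestone band → the coal seam → the conglomerate.
No chain forces the shale bed (or any of the others) ahead of the conglomerate.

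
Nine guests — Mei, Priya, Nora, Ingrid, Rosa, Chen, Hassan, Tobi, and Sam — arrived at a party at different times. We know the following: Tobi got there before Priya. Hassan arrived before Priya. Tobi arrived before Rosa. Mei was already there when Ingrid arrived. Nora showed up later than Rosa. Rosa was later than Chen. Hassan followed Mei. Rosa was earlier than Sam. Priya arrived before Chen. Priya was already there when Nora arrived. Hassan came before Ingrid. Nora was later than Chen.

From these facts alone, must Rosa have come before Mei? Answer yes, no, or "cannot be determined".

Tracing the constraints gives Mei → Hassan → Priya → Chen → Rosa, so Mei must come before Rosa.
That means Rosa cannot be before Mei.

no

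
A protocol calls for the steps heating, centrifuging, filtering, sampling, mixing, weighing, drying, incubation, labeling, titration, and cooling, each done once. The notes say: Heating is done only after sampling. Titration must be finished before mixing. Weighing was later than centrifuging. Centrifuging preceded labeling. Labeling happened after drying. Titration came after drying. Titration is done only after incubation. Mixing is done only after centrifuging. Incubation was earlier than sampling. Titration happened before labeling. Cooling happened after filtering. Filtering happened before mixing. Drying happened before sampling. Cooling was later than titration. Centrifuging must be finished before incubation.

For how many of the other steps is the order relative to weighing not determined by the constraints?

Forced before weighing: centrifuging.
That leaves cooling, drying, filtering, heating, incubation, labeling, mixing, sampling, and titration with no forced order relative to weighing — 9.

9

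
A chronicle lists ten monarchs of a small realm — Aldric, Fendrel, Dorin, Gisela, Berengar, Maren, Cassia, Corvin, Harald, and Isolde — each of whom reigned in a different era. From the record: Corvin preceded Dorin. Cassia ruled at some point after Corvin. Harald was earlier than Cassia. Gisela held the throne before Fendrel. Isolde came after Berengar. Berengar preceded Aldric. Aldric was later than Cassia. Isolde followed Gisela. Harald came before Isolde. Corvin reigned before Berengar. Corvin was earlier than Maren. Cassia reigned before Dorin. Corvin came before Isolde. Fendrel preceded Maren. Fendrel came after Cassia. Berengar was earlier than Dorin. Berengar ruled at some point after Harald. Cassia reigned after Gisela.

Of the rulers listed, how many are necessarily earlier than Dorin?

Directly stated before Dorin: Berengar, Cassia, and Corvin.
Gisela reaches Dorin via Gisela → Cassia → Dorin.
Harald reaches Dorin via Harald → Cassia → Dorin.
No chain forces Maren (or any of the others) ahead of Dorin.
That's Berengar, Cassia, Corvin, Gisela, and Harald — 5 in all.

5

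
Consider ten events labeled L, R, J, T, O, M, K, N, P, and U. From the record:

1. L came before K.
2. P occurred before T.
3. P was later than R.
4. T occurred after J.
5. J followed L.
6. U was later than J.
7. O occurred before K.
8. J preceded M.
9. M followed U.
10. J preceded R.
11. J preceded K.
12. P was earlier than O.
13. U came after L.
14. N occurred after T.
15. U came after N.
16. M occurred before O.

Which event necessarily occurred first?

L

L has a chain of constraints placing it before every other event, so L must be first.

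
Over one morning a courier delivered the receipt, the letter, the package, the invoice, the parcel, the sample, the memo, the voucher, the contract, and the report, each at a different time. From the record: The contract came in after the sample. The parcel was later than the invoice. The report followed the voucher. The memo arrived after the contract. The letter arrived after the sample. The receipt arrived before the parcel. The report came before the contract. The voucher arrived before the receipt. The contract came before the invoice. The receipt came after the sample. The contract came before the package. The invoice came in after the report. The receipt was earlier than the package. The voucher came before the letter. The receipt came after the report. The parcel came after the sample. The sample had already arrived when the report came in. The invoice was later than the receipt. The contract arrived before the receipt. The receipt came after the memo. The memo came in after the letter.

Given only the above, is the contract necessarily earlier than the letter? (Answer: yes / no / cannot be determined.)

cannot be determined

No chain of stated constraints runs from the contract to the letter, and none runs from the letter to the contract either.
So the relative order of the contract and the letter is not fixed by the given facts.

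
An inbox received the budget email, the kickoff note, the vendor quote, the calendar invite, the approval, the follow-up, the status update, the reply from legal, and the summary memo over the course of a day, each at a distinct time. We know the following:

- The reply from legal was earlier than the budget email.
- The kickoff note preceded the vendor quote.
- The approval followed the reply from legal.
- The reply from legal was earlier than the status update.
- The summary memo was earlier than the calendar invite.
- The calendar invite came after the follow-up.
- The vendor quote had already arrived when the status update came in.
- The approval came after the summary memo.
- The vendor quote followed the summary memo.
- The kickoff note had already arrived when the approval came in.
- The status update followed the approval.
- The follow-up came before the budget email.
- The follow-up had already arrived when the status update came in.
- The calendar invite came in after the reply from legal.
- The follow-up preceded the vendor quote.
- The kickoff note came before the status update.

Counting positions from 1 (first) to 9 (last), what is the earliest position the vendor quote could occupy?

The follow-up, the kickoff note, and the summary memo must all come before the vendor quote — 3 forced predecessors.
Nothing else is forced ahead of the vendor quote, so its earliest slot is position 3 + 1 = 4.

4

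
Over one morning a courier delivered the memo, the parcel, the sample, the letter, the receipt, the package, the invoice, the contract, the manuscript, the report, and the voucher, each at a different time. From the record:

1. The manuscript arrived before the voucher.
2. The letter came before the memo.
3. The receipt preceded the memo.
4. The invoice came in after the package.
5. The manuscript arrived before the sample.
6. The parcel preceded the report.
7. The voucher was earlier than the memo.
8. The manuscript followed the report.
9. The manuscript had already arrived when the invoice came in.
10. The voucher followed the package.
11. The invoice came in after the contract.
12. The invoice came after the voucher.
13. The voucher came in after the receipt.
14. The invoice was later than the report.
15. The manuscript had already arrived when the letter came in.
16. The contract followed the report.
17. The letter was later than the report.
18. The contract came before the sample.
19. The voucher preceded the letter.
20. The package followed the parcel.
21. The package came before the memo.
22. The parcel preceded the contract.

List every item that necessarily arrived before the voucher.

the manuscript, the package, the parcel, the receipt, the report

Directly stated before the voucher: the manuscript, the package, and the receipt.
The parcel reaches the voucher via the parcel → the package → the voucher.
The report reaches the voucher via the report → the manuscript → the voucher.
No chain forces the sample (or any of the others) ahead of the voucher.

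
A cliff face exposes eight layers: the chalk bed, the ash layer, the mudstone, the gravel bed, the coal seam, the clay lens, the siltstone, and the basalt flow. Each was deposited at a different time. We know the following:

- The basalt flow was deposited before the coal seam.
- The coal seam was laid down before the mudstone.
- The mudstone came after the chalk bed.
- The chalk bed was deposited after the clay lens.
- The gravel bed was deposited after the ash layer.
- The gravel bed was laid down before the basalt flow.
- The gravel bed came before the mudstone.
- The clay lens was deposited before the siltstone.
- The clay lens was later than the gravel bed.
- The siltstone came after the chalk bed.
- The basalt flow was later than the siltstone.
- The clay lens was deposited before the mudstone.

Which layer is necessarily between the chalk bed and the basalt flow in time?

the siltstone

Tracing the constraints gives the chalk bed → the siltstone → the basalt flow, so the siltstone sits after the chalk bed and before the basalt flow.
No other layer is forced both after the chalk bed and before the basalt flow.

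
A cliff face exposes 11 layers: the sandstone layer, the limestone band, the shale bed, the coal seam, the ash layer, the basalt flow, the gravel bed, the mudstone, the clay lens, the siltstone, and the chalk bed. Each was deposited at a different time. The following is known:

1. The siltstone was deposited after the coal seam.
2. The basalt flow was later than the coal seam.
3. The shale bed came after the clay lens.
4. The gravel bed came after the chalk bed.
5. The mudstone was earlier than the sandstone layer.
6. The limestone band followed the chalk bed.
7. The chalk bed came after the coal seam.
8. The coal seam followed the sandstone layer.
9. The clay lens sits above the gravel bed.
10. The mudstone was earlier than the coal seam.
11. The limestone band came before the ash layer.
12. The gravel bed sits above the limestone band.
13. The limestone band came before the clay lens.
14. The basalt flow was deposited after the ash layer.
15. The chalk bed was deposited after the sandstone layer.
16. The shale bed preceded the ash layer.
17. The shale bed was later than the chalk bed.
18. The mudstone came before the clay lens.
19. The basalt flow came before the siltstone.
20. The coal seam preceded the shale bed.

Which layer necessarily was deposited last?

Every other layer has a chain of constraints placing it before the siltstone, so the siltstone is last.

the siltstone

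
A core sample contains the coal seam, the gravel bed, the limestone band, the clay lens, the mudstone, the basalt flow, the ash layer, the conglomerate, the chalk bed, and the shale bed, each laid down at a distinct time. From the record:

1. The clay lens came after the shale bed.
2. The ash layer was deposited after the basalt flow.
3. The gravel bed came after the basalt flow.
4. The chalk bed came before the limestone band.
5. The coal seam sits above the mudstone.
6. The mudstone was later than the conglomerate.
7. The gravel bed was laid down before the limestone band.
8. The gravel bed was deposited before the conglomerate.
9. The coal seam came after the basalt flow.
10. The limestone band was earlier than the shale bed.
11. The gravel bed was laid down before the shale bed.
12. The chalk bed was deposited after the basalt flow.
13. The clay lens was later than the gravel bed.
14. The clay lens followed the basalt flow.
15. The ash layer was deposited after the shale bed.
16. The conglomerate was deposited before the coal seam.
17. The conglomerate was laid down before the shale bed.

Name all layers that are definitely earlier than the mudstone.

the basalt flow, the conglomerate, the gravel bed

Directly stated before the mudstone: the conglomerate.
The basalt flow reaches the mudstone via the basalt flow → the gravel bed → the conglomerate → the mudstone.
The gravel bed reaches the mudstone via the gravel bed → the conglomerate → the mudstone.
No chain forces the coal seam (or any of the others) ahead of the mudstone.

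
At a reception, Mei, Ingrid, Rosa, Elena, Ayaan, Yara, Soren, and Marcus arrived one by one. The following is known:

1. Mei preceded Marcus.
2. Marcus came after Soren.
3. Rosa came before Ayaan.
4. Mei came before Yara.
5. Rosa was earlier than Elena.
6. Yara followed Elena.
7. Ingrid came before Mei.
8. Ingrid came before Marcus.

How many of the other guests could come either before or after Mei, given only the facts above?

4

Forced before Mei: Ingrid; forced after Mei: Marcus and Yara.
That leaves Ayaan, Elena, Rosa, and Soren with no forced order relative to Mei — 4.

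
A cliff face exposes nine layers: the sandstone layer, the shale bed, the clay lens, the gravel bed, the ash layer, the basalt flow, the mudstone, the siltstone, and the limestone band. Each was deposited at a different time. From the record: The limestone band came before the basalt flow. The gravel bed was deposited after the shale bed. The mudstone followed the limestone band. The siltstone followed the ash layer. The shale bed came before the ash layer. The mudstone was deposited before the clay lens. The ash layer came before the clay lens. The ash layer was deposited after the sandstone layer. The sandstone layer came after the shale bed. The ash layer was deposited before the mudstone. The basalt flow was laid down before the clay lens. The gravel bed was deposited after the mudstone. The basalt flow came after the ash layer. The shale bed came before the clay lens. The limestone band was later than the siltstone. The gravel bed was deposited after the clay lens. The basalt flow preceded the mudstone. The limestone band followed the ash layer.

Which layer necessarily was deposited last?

the gravel bed

Every other layer has a chain of constraints placing it before the gravel bed, so the gravel bed is last.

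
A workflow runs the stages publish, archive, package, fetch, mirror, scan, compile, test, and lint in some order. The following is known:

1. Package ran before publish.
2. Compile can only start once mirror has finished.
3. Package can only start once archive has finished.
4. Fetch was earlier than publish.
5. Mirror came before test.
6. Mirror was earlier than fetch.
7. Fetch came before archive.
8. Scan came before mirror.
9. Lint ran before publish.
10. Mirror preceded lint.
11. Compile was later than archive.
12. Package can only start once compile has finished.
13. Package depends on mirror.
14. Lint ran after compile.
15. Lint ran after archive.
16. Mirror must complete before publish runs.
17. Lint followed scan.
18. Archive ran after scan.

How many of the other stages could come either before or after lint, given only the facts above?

2

Forced before lint: archive, compile, fetch, mirror, and scan; forced after lint: publish.
That leaves package and test with no forced order relative to lint — 2.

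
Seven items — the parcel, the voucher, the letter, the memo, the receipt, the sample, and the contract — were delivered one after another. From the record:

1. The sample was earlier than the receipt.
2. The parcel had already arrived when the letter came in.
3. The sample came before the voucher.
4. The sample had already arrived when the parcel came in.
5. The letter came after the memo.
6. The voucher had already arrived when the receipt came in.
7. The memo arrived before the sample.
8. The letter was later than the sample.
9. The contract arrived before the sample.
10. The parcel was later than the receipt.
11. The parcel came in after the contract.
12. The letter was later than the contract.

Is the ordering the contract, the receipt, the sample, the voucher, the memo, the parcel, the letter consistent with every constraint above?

The constraints require the memo before the sample, but in the proposed sequence the sample appears ahead of the memo. That one violation is enough.

no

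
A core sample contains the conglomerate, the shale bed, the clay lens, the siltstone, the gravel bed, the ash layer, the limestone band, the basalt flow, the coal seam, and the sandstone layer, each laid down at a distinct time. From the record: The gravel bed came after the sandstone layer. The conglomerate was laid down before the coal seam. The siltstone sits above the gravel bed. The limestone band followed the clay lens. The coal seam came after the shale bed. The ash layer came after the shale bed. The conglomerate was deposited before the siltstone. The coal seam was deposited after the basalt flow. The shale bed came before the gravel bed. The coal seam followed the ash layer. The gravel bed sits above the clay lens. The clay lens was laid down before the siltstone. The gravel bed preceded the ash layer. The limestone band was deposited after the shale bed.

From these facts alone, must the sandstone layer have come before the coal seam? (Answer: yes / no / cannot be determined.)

Chain the constraints: the sandstone layer → the gravel bed → the ash layer → the coal seam. Each link is directly stated, so the sandstone layer comes before the coal seam.

yes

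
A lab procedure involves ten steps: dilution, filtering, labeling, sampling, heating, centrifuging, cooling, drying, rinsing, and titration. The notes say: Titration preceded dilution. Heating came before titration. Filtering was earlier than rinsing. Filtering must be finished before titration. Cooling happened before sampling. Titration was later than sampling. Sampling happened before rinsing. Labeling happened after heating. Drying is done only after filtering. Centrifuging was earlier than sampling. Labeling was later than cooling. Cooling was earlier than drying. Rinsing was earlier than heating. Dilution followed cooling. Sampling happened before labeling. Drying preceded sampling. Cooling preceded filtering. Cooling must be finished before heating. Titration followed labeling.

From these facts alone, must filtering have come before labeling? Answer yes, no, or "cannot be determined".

Chain the constraints: filtering → drying → sampling → labeling. Each link is directly stated, so filtering comes before labeling.

yes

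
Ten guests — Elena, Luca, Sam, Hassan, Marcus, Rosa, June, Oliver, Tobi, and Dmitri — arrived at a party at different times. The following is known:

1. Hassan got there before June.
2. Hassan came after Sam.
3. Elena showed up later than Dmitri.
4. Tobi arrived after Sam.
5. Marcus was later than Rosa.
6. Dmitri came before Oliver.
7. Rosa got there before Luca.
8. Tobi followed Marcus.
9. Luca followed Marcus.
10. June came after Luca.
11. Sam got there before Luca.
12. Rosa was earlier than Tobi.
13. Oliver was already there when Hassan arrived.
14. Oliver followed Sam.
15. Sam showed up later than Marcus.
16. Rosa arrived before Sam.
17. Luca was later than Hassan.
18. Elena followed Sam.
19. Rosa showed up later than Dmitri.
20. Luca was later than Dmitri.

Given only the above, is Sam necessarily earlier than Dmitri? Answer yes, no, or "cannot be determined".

no

Tracing the constraints gives Dmitri → Rosa → Sam, so Dmitri must come before Sam.
That means Sam cannot be before Dmitri.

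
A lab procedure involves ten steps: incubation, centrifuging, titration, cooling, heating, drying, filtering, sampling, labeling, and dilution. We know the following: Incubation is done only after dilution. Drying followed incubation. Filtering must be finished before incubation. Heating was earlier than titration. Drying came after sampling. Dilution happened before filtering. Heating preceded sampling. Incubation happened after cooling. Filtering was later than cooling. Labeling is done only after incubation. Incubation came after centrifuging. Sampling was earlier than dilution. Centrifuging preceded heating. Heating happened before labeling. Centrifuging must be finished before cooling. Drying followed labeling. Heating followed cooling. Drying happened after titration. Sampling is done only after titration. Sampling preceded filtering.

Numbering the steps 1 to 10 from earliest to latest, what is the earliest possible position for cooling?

2

Centrifuging must come before cooling — 1 forced predecessor.
Nothing else is forced ahead of cooling, so its earliest slot is position 1 + 1 = 2.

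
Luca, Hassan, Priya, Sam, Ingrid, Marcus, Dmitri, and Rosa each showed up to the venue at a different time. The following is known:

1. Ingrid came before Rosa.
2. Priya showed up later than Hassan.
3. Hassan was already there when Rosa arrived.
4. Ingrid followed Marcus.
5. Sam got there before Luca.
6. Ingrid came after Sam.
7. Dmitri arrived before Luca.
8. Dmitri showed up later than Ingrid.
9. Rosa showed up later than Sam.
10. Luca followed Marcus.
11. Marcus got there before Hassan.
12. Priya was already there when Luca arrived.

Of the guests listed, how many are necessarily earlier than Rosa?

Directly stated before Rosa: Hassan, Ingrid, and Sam.
Marcus reaches Rosa via Marcus → Hassan → Rosa.
That's Hassan, Ingrid, Marcus, and Sam — 4 in all.

4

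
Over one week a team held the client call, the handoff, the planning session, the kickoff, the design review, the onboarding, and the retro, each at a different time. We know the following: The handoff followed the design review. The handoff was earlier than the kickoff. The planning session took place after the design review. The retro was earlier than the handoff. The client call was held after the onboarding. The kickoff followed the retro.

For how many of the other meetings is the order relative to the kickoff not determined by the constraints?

Forced before the kickoff: the design review, the handoff, and the retro.
That leaves the client call, the onboarding, and the planning session with no forced order relative to the kickoff — 3.

3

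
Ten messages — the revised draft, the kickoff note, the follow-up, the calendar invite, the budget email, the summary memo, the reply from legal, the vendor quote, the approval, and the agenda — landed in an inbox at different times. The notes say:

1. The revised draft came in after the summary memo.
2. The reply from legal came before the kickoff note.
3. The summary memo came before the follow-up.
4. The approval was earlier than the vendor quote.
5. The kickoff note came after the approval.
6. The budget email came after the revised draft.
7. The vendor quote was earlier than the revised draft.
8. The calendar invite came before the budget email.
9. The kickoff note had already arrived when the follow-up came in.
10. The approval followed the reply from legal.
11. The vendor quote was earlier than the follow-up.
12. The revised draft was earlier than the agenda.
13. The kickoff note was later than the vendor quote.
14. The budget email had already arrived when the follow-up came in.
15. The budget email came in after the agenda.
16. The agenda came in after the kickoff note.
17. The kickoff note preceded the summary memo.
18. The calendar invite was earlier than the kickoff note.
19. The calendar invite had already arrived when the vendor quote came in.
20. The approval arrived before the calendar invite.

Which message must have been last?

the follow-up

Every other message has a chain of constraints placing it before the follow-up, so the follow-up is last.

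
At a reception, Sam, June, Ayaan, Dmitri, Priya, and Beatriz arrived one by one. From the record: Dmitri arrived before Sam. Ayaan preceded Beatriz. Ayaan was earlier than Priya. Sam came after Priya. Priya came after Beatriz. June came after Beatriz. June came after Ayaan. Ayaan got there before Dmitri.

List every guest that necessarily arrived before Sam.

Directly stated before Sam: Dmitri and Priya.
Ayaan reaches Sam via Ayaan → Dmitri → Sam.
Beatriz reaches Sam via Beatriz → Priya → Sam.
No chain forces June ahead of Sam.

Ayaan, Beatriz, Dmitri, Priya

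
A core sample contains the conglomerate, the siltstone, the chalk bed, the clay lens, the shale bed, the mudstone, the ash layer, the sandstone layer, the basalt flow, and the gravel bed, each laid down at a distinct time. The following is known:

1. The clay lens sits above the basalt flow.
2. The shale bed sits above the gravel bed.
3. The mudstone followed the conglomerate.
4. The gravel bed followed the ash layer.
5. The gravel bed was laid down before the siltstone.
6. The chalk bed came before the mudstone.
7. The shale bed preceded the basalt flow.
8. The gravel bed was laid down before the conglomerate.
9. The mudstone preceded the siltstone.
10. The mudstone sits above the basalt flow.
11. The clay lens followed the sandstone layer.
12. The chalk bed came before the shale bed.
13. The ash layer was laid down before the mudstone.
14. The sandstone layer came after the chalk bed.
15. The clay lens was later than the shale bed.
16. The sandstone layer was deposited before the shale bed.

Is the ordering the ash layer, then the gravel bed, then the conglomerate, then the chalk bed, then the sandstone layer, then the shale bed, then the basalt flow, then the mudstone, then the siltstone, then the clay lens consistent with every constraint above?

Check each stated constraint against the proposed order — e.g. the ash layer is ahead of the mudstone; the gravel bed is ahead of the siltstone. Every pair is in the required order; nothing is violated.

yes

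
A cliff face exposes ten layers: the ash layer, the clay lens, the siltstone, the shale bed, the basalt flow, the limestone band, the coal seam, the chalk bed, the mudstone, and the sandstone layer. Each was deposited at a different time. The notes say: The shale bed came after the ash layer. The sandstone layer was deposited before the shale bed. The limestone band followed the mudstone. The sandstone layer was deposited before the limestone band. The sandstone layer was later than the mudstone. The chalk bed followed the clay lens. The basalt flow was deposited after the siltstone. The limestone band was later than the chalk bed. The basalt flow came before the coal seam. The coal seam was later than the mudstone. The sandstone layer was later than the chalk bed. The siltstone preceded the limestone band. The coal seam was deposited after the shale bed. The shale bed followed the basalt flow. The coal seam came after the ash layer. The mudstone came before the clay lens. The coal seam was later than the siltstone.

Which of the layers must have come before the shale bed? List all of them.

the ash layer, the basalt flow, the chalk bed, the clay lens, the mudstone, the sandstone layer, the siltstone

Directly stated before the shale bed: the ash layer, the basalt flow, and the sandstone layer.
The chalk bed reaches the shale bed via the chalk bed → the sandstone layer → the shale bed.
The clay lens reaches the shale bed via the clay lens → the chalk bed → the sandstone layer → the shale bed.
The mudstone reaches the shale bed via the mudstone → the sandstone layer → the shale bed.
Likewise the siltstone reaches the shale bed by chaining the stated constraints.
No chain forces the limestone band (or any of the others) ahead of the shale bed.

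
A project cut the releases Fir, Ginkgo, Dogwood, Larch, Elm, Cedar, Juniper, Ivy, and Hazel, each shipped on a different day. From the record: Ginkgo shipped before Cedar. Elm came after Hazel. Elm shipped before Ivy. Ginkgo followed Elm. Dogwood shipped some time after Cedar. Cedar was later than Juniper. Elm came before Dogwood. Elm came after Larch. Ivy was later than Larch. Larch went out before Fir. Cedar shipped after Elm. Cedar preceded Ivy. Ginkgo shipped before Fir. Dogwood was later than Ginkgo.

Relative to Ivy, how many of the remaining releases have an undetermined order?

2

Forced before Ivy: Cedar, Elm, Ginkgo, Hazel, Juniper, and Larch.
That leaves Dogwood and Fir with no forced order relative to Ivy — 2.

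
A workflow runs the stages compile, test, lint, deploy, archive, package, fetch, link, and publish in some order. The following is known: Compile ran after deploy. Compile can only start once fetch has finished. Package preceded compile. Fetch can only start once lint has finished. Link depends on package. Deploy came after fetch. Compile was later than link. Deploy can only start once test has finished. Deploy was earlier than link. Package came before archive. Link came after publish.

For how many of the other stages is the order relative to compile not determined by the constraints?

1

Forced before compile: deploy, fetch, link, lint, package, publish, and test.
That leaves archive with no forced order relative to compile — 1.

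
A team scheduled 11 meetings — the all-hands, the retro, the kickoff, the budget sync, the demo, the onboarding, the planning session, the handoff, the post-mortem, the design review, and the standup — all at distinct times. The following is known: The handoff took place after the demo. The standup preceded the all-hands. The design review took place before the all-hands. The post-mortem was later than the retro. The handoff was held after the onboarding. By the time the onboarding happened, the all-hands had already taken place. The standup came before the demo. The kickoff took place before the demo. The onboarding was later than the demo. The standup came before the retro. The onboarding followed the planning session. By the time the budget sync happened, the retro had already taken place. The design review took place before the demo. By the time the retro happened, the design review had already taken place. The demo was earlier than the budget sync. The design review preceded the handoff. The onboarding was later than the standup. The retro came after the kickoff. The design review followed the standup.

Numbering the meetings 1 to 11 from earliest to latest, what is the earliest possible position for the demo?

The design review, the kickoff, and the standup must all come before the demo — 3 forced predecessors.
Nothing else is forced ahead of the demo, so its earliest slot is position 3 + 1 = 4.

4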